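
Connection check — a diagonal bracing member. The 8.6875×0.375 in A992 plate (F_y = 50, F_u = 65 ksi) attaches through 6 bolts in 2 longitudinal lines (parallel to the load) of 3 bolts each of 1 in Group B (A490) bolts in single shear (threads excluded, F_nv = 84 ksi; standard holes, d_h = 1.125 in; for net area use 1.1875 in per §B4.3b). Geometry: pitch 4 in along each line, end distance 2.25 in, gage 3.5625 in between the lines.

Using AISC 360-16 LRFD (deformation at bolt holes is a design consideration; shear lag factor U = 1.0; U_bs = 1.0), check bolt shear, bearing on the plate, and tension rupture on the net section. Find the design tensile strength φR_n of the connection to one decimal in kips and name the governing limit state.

Bolt shear: A_b = π(1)²/4 = 0.7854 in². φR_n = 0.75 × 84 × 0.7854 × 6 × 1 = 296.9 kips.
Bearing (0.375 in plate, F_u = 65 ksi): end bolts L_c = 2.25 − 1.125/2 = 1.6875, R_n = min(1.2×1.6875×0.375×65, 2.4×1×0.375×65) = 49.359 kips/bolt; interior L_c = 4 − 1.125 = 2.875, R_n = 58.5 kips/bolt. φR_n = 0.75 × (2×49.359 + 4×58.5) = 249.5 kips.
Tension rupture (net): A_n = (8.6875 − 2×1.1875)×0.375 = 2.3672 in² (U = 1.0, A_e = A_n). φR_n = 0.75 × 65 × 2.3672 = 115.4 kips.
Governing: min(296.9, 249.5, 115.4) = 115.4 kips → net-section rupture.

115.4 kips (net-section rupture governs)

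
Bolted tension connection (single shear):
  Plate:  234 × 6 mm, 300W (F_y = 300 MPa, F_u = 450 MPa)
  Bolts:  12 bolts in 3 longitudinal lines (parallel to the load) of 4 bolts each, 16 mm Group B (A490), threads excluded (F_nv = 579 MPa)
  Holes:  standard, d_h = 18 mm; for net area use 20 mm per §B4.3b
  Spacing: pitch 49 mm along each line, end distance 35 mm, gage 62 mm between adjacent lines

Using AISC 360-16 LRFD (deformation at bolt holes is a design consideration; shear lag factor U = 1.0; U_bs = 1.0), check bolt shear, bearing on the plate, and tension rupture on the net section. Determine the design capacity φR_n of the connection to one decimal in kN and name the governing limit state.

Bolt shear: A_b = π(16)²/4 = 201.06 mm². φR_n = 0.75 × 579 × 201.06 × 12 × 1 = 1047.7 kN.
Bearing (6 mm plate, F_u = 450 MPa): end bolts L_c = 35 − 18/2 = 26, R_n = min(1.2×26×6×450, 2.4×16×6×450) = 84.24 kN/bolt; interior L_c = 49 − 18 = 31, R_n = 100.44 kN/bolt. φR_n = 0.75 × (3×84.24 + 9×100.44) = 867.5 kN.
Tension rupture (net): A_n = (234 − 3×20)×6 = 1044 mm² (U = 1.0, A_e = A_n). φR_n = 0.75 × 450 × 1044 = 352.4 kN.
Governing: min(1047.7, 867.5, 352.4) = 352.4 kN → net-section rupture.

352.4 kN (net-section rupture governs)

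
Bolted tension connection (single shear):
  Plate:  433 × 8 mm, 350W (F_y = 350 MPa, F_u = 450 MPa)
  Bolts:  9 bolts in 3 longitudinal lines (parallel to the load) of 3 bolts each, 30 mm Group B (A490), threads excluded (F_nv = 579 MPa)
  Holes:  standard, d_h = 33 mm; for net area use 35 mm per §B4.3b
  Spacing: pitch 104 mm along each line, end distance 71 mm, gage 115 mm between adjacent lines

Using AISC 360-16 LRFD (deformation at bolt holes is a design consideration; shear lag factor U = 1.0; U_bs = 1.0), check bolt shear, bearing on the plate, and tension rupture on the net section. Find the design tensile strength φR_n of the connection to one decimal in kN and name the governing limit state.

Bolt shear: A_b = π(30)²/4 = 706.86 mm². φR_n = 0.75 × 579 × 706.86 × 9 × 1 = 2762.6 kN.
Bearing (8 mm plate, F_u = 450 MPa): end bolts L_c = 71 − 33/2 = 54.5, R_n = min(1.2×54.5×8×450, 2.4×30×8×450) = 235.44 kN/bolt; interior L_c = 104 − 33 = 71, R_n = 259.2 kN/bolt. φR_n = 0.75 × (3×235.44 + 6×259.2) = 1696.1 kN.
Tension rupture (net): A_n = (433 − 3×35)×8 = 2624 mm² (U = 1.0, A_e = A_n). φR_n = 0.75 × 450 × 2624 = 885.6 kN.
Governing: min(2762.6, 1696.1, 885.6) = 885.6 kN → net-section rupture.

885.6 kN (net-section rupture governs)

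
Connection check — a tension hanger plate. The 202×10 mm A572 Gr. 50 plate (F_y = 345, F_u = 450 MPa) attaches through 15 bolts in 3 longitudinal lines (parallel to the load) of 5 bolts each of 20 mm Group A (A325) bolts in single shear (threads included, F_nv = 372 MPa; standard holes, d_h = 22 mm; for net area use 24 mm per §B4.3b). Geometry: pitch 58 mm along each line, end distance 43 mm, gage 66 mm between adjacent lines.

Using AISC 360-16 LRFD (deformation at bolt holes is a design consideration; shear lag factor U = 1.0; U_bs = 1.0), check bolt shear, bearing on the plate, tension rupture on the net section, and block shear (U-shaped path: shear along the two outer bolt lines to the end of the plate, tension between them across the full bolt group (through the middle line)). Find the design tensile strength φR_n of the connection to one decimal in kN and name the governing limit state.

438.8 kN (net-section rupture governs)

Bolt shear: A_b = π(20)²/4 = 314.16 mm². φR_n = 0.75 × 372 × 314.16 × 15 × 1 = 1314.8 kN.
Bearing (10 mm plate, F_u = 450 MPa): end bolts L_c = 43 − 22/2 = 32, R_n = min(1.2×32×10×450, 2.4×20×10×450) = 172.8 kN/bolt; interior L_c = 58 − 22 = 36, R_n = 194.4 kN/bolt. φR_n = 0.75 × (3×172.8 + 12×194.4) = 2138.4 kN.
Tension rupture (net): A_n = (202 − 3×24)×10 = 1300 mm² (U = 1.0, A_e = A_n). φR_n = 0.75 × 450 × 1300 = 438.8 kN.
Block shear: shear path 2×[43+4×58] = 2×275 mm, A_gv = 5500, A_nv = 2×(275 − 4.5×24)×10 = 3340 mm²; tension across gage: (132 − 2×24)×10 = 840 mm². R_n = min(0.6×450×3340, 0.6×345×5500) + 1.0×450×840 = min(901.8, 1138.5) + 378 = 1279.8 kN. φR_n = 0.75 × 1279.8 = 959.9 kN.
Governing: min(1314.8, 2138.4, 438.8, 959.9) = 438.8 kN → net-section rupture.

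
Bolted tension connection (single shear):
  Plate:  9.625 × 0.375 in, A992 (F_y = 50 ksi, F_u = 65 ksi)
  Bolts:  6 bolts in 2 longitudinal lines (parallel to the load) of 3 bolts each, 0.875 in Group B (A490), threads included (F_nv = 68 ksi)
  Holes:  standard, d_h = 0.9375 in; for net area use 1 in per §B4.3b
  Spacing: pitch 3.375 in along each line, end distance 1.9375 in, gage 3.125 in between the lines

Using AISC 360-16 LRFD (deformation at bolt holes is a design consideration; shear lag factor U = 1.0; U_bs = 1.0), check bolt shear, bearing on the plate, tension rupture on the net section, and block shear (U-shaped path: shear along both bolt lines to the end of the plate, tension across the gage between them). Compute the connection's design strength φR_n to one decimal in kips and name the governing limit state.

139.4 kips (net-section rupture governs)

Bolt shear: A_b = π(0.875)²/4 = 0.60132 in². φR_n = 0.75 × 68 × 0.60132 × 6 × 1 = 184.0 kips.
Bearing (0.375 in plate, F_u = 65 ksi): end bolts L_c = 1.9375 − 0.9375/2 = 1.46875, R_n = min(1.2×1.46875×0.375×65, 2.4×0.875×0.375×65) = 42.961 kips/bolt; interior L_c = 3.375 − 0.9375 = 2.4375, R_n = 51.188 kips/bolt. φR_n = 0.75 × (2×42.961 + 4×51.188) = 218.0 kips.
Tension rupture (net): A_n = (9.625 − 2×1)×0.375 = 2.8594 in² (U = 1.0, A_e = A_n). φR_n = 0.75 × 65 × 2.8594 = 139.4 kips.
Block shear: shear path 2×[1.9375+2×3.375] = 2×8.6875 in, A_gv = 6.5156, A_nv = 2×(8.6875 − 2.5×1)×0.375 = 4.6406 in²; tension across gage: (3.125 − 1×1)×0.375 = 0.79688 in². R_n = min(0.6×65×4.6406, 0.6×50×6.5156) + 1.0×65×0.79688 = min(180.98, 195.47) + 51.797 = 232.78 kips. φR_n = 0.75 × 232.78 = 174.6 kips.
Governing: min(184.0, 218.0, 139.4, 174.6) = 139.4 kips → net-section rupture.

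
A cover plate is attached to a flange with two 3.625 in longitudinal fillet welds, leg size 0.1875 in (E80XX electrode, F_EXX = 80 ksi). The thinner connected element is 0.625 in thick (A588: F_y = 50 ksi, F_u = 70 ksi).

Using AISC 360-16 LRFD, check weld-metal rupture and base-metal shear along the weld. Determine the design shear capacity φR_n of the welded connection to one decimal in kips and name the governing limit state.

34.6 kips (weld metal governs)

Weld metal: throat = 0.707×0.1875 = 0.13256 in, L = 2×3.625 = 7.25 in. φR_n = 0.75 × 0.6 × 80 × 0.13256 × 7.25 = 34.6 kips.
Base metal shear (0.625 in plate): yield φR_n = 1.0×0.6×50×0.625×7.25 = 135.9 kips; rupture φR_n = 0.75×0.6×70×0.625×7.25 = 142.7 kips; take 135.9 kips (yield).
Governing: min(34.6, 135.9) = 34.6 kips → weld metal.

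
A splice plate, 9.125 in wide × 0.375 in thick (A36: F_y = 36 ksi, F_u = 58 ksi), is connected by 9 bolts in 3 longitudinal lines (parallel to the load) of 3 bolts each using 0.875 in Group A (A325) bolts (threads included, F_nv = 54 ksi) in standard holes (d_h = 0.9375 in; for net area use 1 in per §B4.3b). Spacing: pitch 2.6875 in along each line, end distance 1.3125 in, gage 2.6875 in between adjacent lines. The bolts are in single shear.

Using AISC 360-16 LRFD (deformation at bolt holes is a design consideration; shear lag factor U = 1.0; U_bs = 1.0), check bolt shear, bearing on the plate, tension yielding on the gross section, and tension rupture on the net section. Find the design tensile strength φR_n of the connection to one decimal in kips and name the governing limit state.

Bolt shear: A_b = π(0.875)²/4 = 0.60132 in². φR_n = 0.75 × 54 × 0.60132 × 9 × 1 = 219.2 kips.
Bearing (0.375 in plate, F_u = 58 ksi): end bolts L_c = 1.3125 − 0.9375/2 = 0.84375, R_n = min(1.2×0.84375×0.375×58, 2.4×0.875×0.375×58) = 22.022 kips/bolt; interior L_c = 2.6875 − 0.9375 = 1.75, R_n = 45.675 kips/bolt. φR_n = 0.75 × (3×22.022 + 6×45.675) = 255.1 kips.
Tension yield (gross): A_g = 9.125×0.375 = 3.4219 in². φR_n = 0.90 × 36 × 3.4219 = 110.9 kips.
Tension rupture (net): A_n = (9.125 − 3×1)×0.375 = 2.2969 in² (U = 1.0, A_e = A_n). φR_n = 0.75 × 58 × 2.2969 = 99.9 kips.
Governing: min(219.2, 255.1, 110.9, 99.9) = 99.9 kips → net-section rupture.

99.9 kips (net-section rupture governs)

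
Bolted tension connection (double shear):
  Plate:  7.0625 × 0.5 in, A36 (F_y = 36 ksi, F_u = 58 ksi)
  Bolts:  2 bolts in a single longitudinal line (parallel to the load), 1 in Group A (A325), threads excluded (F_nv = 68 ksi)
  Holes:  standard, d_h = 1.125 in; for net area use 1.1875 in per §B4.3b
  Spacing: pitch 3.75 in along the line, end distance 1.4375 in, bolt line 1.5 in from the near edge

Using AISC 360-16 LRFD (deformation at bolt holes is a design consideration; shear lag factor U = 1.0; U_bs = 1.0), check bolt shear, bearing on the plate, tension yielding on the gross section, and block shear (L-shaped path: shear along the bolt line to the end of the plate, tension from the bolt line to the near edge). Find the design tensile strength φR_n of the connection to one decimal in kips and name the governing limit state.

61.7 kips (block shear governs)

Bolt shear: A_b = π(1)²/4 = 0.7854 in². φR_n = 0.75 × 68 × 0.7854 × 2 × 2 = 160.2 kips.
Bearing (0.5 in plate, F_u = 58 ksi): end bolts L_c = 1.4375 − 1.125/2 = 0.875, R_n = min(1.2×0.875×0.5×58, 2.4×1×0.5×58) = 30.45 kips/bolt; interior L_c = 3.75 − 1.125 = 2.625, R_n = 69.6 kips/bolt. φR_n = 0.75 × (1×30.45 + 1×69.6) = 75.0 kips.
Tension yield (gross): A_g = 7.0625×0.5 = 3.5313 in². φR_n = 0.90 × 36 × 3.5313 = 114.4 kips.
Block shear: shear path 1×[1.4375+1×3.75] = 1×5.1875 in, A_gv = 2.5938, A_nv = 1×(5.1875 − 1.5×1.1875)×0.5 = 1.7031 in²; tension to near edge: (1.5 − 0.5×1.1875)×0.5 = 0.45313 in². R_n = min(0.6×58×1.7031, 0.6×36×2.5938) + 1.0×58×0.45313 = min(59.268, 56.026) + 26.282 = 82.308 kips. φR_n = 0.75 × 82.308 = 61.7 kips.
Governing: min(160.2, 75.0, 114.4, 61.7) = 61.7 kips → block shear.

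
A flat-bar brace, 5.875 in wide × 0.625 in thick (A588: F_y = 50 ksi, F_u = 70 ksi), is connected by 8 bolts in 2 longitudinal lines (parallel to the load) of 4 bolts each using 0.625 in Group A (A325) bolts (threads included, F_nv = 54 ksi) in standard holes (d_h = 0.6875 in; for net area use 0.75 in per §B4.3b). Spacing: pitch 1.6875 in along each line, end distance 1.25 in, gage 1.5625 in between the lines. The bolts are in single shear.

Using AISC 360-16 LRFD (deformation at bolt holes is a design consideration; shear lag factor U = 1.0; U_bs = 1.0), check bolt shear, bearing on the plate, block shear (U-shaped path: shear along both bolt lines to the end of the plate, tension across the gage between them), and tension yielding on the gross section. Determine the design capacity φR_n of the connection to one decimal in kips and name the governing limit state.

Bolt shear: A_b = π(0.625)²/4 = 0.3068 in². φR_n = 0.75 × 54 × 0.3068 × 8 × 1 = 99.4 kips.
Bearing (0.625 in plate, F_u = 70 ksi): end bolts L_c = 1.25 − 0.6875/2 = 0.90625, R_n = min(1.2×0.90625×0.625×70, 2.4×0.625×0.625×70) = 47.578 kips/bolt; interior L_c = 1.6875 − 0.6875 = 1, R_n = 52.5 kips/bolt. φR_n = 0.75 × (2×47.578 + 6×52.5) = 307.6 kips.
Block shear: shear path 2×[1.25+3×1.6875] = 2×6.3125 in, A_gv = 7.8906, A_nv = 2×(6.3125 − 3.5×0.75)×0.625 = 4.6094 in²; tension across gage: (1.5625 − 1×0.75)×0.625 = 0.50781 in². R_n = min(0.6×70×4.6094, 0.6×50×7.8906) + 1.0×70×0.50781 = min(193.59, 236.72) + 35.547 = 229.14 kips. φR_n = 0.75 × 229.14 = 171.9 kips.
Tension yield (gross): A_g = 5.875×0.625 = 3.6719 in². φR_n = 0.90 × 50 × 3.6719 = 165.2 kips.
Governing: min(99.4, 307.6, 171.9, 165.2) = 99.4 kips → bolt shear.

99.4 kips (bolt shear governs)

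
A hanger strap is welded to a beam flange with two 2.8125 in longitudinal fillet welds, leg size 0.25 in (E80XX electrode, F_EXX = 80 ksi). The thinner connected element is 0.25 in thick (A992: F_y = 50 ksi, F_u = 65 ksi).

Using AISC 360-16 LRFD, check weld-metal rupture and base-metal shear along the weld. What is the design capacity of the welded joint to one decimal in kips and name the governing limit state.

35.8 kips (weld metal governs)

Weld metal: throat = 0.707×0.25 = 0.17675 in, L = 2×2.8125 = 5.625 in. φR_n = 0.75 × 0.6 × 80 × 0.17675 × 5.625 = 35.8 kips.
Base metal shear (0.25 in plate): yield φR_n = 1.0×0.6×50×0.25×5.625 = 42.2 kips; rupture φR_n = 0.75×0.6×65×0.25×5.625 = 41.1 kips; take 41.1 kips (rupture).
Governing: min(35.8, 41.1) = 35.8 kips → weld metal.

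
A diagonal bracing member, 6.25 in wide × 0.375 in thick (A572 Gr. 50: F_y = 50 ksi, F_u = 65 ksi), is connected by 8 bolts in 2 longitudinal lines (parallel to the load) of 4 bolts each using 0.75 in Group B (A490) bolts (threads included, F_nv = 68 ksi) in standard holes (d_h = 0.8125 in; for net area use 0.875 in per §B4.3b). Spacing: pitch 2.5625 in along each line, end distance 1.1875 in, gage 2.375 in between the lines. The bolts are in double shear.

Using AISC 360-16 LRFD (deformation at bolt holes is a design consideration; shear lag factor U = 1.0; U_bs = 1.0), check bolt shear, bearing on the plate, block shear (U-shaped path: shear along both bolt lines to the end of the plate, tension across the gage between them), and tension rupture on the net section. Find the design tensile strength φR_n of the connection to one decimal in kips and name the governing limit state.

82.3 kips (net-section rupture governs)

Bolt shear: A_b = π(0.75)²/4 = 0.44179 in². φR_n = 0.75 × 68 × 0.44179 × 8 × 2 = 360.5 kips.
Bearing (0.375 in plate, F_u = 65 ksi): end bolts L_c = 1.1875 − 0.8125/2 = 0.78125, R_n = min(1.2×0.78125×0.375×65, 2.4×0.75×0.375×65) = 22.852 kips/bolt; interior L_c = 2.5625 − 0.8125 = 1.75, R_n = 43.875 kips/bolt. φR_n = 0.75 × (2×22.852 + 6×43.875) = 231.7 kips.
Block shear: shear path 2×[1.1875+3×2.5625] = 2×8.875 in, A_gv = 6.6563, A_nv = 2×(8.875 − 3.5×0.875)×0.375 = 4.3594 in²; tension across gage: (2.375 − 1×0.875)×0.375 = 0.5625 in². R_n = min(0.6×65×4.3594, 0.6×50×6.6563) + 1.0×65×0.5625 = min(170.02, 199.69) + 36.563 = 206.58 kips. φR_n = 0.75 × 206.58 = 154.9 kips.
Tension rupture (net): A_n = (6.25 − 2×0.875)×0.375 = 1.6875 in² (U = 1.0, A_e = A_n). φR_n = 0.75 × 65 × 1.6875 = 82.3 kips.
Governing: min(360.5, 231.7, 154.9, 82.3) = 82.3 kips → net-section rupture.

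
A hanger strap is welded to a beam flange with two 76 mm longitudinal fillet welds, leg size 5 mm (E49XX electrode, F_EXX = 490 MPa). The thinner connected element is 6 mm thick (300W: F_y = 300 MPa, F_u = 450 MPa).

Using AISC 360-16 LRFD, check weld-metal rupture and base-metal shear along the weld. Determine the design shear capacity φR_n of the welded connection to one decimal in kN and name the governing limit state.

Weld metal: throat = 0.707×5 = 3.535 mm, L = 2×76 = 152 mm. φR_n = 0.75 × 0.6 × 490 × 3.535 × 152 = 118.5 kN.
Base metal shear (6 mm plate): yield φR_n = 1.0×0.6×300×6×152 = 164.2 kN; rupture φR_n = 0.75×0.6×450×6×152 = 184.7 kN; take 164.2 kN (yield).
Governing: min(118.5, 164.2) = 118.5 kN → weld metal.

118.5 kN (weld metal governs)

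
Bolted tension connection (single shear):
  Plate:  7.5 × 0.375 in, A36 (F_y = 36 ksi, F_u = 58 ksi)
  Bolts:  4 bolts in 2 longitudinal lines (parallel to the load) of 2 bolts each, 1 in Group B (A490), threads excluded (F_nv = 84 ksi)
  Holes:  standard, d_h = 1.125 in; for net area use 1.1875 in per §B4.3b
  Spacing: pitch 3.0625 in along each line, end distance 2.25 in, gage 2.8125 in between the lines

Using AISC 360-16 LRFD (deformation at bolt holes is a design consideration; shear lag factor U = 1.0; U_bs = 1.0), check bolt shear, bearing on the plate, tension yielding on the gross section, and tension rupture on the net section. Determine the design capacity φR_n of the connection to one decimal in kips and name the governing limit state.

83.6 kips (net-section rupture governs)

Bolt shear: A_b = π(1)²/4 = 0.7854 in². φR_n = 0.75 × 84 × 0.7854 × 4 × 1 = 197.9 kips.
Bearing (0.375 in plate, F_u = 58 ksi): end bolts L_c = 2.25 − 1.125/2 = 1.6875, R_n = min(1.2×1.6875×0.375×58, 2.4×1×0.375×58) = 44.044 kips/bolt; interior L_c = 3.0625 − 1.125 = 1.9375, R_n = 50.569 kips/bolt. φR_n = 0.75 × (2×44.044 + 2×50.569) = 141.9 kips.
Tension yield (gross): A_g = 7.5×0.375 = 2.8125 in². φR_n = 0.90 × 36 × 2.8125 = 91.1 kips.
Tension rupture (net): A_n = (7.5 − 2×1.1875)×0.375 = 1.9219 in² (U = 1.0, A_e = A_n). φR_n = 0.75 × 58 × 1.9219 = 83.6 kips.
Governing: min(197.9, 141.9, 91.1, 83.6) = 83.6 kips → net-section rupture.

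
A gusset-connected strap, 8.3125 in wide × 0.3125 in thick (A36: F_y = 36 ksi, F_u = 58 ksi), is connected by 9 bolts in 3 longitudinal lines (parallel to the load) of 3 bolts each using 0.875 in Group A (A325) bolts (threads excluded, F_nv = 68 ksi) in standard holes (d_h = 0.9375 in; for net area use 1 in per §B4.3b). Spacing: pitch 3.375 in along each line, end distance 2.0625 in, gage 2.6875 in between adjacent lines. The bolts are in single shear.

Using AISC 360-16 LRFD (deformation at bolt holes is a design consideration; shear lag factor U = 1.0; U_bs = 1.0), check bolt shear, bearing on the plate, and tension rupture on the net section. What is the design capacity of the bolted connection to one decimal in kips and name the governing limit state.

Bolt shear: A_b = π(0.875)²/4 = 0.60132 in². φR_n = 0.75 × 68 × 0.60132 × 9 × 1 = 276.0 kips.
Bearing (0.3125 in plate, F_u = 58 ksi): end bolts L_c = 2.0625 − 0.9375/2 = 1.59375, R_n = min(1.2×1.59375×0.3125×58, 2.4×0.875×0.3125×58) = 34.664 kips/bolt; interior L_c = 3.375 − 0.9375 = 2.4375, R_n = 38.063 kips/bolt. φR_n = 0.75 × (3×34.664 + 6×38.063) = 249.3 kips.
Tension rupture (net): A_n = (8.3125 − 3×1)×0.3125 = 1.6602 in² (U = 1.0, A_e = A_n). φR_n = 0.75 × 58 × 1.6602 = 72.2 kips.
Governing: min(276.0, 249.3, 72.2) = 72.2 kips → net-section rupture.

72.2 kips (net-section rupture governs)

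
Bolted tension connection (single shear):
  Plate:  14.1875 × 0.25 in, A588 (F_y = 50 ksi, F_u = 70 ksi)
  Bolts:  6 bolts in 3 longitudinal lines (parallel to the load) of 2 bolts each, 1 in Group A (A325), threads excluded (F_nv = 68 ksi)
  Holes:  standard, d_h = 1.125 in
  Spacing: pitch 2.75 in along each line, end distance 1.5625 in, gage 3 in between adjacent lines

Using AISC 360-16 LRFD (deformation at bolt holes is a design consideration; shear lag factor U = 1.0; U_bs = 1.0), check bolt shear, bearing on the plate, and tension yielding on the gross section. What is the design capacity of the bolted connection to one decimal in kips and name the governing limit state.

124.0 kips (bearing governs)

Bolt shear: A_b = π(1)²/4 = 0.7854 in². φR_n = 0.75 × 68 × 0.7854 × 6 × 1 = 240.3 kips.
Bearing (0.25 in plate, F_u = 70 ksi): end bolts L_c = 1.5625 − 1.125/2 = 1, R_n = min(1.2×1×0.25×70, 2.4×1×0.25×70) = 21 kips/bolt; interior L_c = 2.75 − 1.125 = 1.625, R_n = 34.125 kips/bolt. φR_n = 0.75 × (3×21 + 3×34.125) = 124.0 kips.
Tension yield (gross): A_g = 14.1875×0.25 = 3.5469 in². φR_n = 0.90 × 50 × 3.5469 = 159.6 kips.
Governing: min(240.3, 124.0, 159.6) = 124.0 kips → bearing.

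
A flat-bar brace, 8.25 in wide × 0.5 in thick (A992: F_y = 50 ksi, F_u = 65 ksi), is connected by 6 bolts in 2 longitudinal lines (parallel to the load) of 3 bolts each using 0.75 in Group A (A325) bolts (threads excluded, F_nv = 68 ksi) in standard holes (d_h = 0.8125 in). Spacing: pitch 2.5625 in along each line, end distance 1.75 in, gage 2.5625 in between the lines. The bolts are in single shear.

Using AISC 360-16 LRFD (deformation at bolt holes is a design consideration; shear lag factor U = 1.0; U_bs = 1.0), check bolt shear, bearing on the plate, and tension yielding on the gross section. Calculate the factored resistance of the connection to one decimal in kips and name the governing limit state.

Bolt shear: A_b = π(0.75)²/4 = 0.44179 in². φR_n = 0.75 × 68 × 0.44179 × 6 × 1 = 135.2 kips.
Bearing (0.5 in plate, F_u = 65 ksi): end bolts L_c = 1.75 − 0.8125/2 = 1.34375, R_n = min(1.2×1.34375×0.5×65, 2.4×0.75×0.5×65) = 52.406 kips/bolt; interior L_c = 2.5625 − 0.8125 = 1.75, R_n = 58.5 kips/bolt. φR_n = 0.75 × (2×52.406 + 4×58.5) = 254.1 kips.
Tension yield (gross): A_g = 8.25×0.5 = 4.125 in². φR_n = 0.90 × 50 × 4.125 = 185.6 kips.
Governing: min(135.2, 254.1, 185.6) = 135.2 kips → bolt shear.

135.2 kips (bolt shear governs)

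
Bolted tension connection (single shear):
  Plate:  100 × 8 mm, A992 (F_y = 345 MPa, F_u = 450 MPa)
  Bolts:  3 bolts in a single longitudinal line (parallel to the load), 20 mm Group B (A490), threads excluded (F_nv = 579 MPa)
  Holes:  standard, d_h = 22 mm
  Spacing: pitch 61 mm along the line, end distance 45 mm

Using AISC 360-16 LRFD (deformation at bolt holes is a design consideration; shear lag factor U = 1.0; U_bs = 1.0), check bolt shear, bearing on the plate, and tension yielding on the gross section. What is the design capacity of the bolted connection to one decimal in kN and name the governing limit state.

248.4 kN (gross-section yield governs)

Bolt shear: A_b = π(20)²/4 = 314.16 mm². φR_n = 0.75 × 579 × 314.16 × 3 × 1 = 409.3 kN.
Bearing (8 mm plate, F_u = 450 MPa): end bolts L_c = 45 − 22/2 = 34, R_n = min(1.2×34×8×450, 2.4×20×8×450) = 146.88 kN/bolt; interior L_c = 61 − 22 = 39, R_n = 168.48 kN/bolt. φR_n = 0.75 × (1×146.88 + 2×168.48) = 362.9 kN.
Tension yield (gross): A_g = 100×8 = 800 mm². φR_n = 0.90 × 345 × 800 = 248.4 kN.
Governing: min(409.3, 362.9, 248.4) = 248.4 kN → gross-section yield.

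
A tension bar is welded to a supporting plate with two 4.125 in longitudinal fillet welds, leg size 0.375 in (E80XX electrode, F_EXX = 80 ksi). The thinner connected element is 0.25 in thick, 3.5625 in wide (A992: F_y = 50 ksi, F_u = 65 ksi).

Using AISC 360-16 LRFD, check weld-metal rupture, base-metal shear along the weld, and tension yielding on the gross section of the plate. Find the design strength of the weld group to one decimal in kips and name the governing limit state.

Weld metal: throat = 0.707×0.375 = 0.26513 in, L = 2×4.125 = 8.25 in. φR_n = 0.75 × 0.6 × 80 × 0.26513 × 8.25 = 78.7 kips.
Base metal shear (0.25 in plate): yield φR_n = 1.0×0.6×50×0.25×8.25 = 61.9 kips; rupture φR_n = 0.75×0.6×65×0.25×8.25 = 60.3 kips; take 60.3 kips (rupture).
Tension yield (gross): A_g = 3.5625×0.25 = 0.89063 in². φR_n = 0.90 × 50 × 0.89063 = 40.1 kips.
Governing: min(78.7, 60.3, 40.1) = 40.1 kips → gross-section yield.

40.1 kips (gross-section yield governs)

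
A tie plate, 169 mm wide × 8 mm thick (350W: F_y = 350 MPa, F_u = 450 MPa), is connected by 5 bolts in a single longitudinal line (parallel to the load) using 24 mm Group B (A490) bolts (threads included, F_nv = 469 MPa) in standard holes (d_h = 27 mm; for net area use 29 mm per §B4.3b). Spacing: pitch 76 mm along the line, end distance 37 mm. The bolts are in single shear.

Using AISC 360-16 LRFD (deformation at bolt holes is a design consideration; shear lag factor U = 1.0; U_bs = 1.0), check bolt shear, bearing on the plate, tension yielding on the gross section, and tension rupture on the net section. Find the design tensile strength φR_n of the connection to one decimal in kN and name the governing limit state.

Bolt shear: A_b = π(24)²/4 = 452.39 mm². φR_n = 0.75 × 469 × 452.39 × 5 × 1 = 795.6 kN.
Bearing (8 mm plate, F_u = 450 MPa): end bolts L_c = 37 − 27/2 = 23.5, R_n = min(1.2×23.5×8×450, 2.4×24×8×450) = 101.52 kN/bolt; interior L_c = 76 − 27 = 49, R_n = 207.36 kN/bolt. φR_n = 0.75 × (1×101.52 + 4×207.36) = 698.2 kN.
Tension yield (gross): A_g = 169×8 = 1352 mm². φR_n = 0.90 × 350 × 1352 = 425.9 kN.
Tension rupture (net): A_n = (169 − 1×29)×8 = 1120 mm² (U = 1.0, A_e = A_n). φR_n = 0.75 × 450 × 1120 = 378.0 kN.
Governing: min(795.6, 698.2, 425.9, 378.0) = 378.0 kN → net-section rupture.

378.0 kN (net-section rupture governs)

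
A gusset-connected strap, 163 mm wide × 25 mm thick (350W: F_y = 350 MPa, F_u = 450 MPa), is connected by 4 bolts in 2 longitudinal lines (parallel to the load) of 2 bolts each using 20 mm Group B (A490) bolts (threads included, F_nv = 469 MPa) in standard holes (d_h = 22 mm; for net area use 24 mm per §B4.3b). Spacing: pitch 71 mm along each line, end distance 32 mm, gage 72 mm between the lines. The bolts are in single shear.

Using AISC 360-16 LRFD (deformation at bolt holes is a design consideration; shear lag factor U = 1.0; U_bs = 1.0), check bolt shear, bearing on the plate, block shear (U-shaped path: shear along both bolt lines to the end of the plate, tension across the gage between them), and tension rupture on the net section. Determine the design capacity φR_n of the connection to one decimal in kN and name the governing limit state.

442.0 kN (bolt shear governs)

Bolt shear: A_b = π(20)²/4 = 314.16 mm². φR_n = 0.75 × 469 × 314.16 × 4 × 1 = 442.0 kN.
Bearing (25 mm plate, F_u = 450 MPa): end bolts L_c = 32 − 22/2 = 21, R_n = min(1.2×21×25×450, 2.4×20×25×450) = 283.5 kN/bolt; interior L_c = 71 − 22 = 49, R_n = 540 kN/bolt. φR_n = 0.75 × (2×283.5 + 2×540) = 1235.3 kN.
Block shear: shear path 2×[32+1×71] = 2×103 mm, A_gv = 5150, A_nv = 2×(103 − 1.5×24)×25 = 3350 mm²; tension across gage: (72 − 1×24)×25 = 1200 mm². R_n = min(0.6×450×3350, 0.6×350×5150) + 1.0×450×1200 = min(904.5, 1081.5) + 540 = 1444.5 kN. φR_n = 0.75 × 1444.5 = 1083.4 kN.
Tension rupture (net): A_n = (163 − 2×24)×25 = 2875 mm² (U = 1.0, A_e = A_n). φR_n = 0.75 × 450 × 2875 = 970.3 kN.
Governing: min(442.0, 1235.3, 1083.4, 970.3) = 442.0 kN → bolt shear.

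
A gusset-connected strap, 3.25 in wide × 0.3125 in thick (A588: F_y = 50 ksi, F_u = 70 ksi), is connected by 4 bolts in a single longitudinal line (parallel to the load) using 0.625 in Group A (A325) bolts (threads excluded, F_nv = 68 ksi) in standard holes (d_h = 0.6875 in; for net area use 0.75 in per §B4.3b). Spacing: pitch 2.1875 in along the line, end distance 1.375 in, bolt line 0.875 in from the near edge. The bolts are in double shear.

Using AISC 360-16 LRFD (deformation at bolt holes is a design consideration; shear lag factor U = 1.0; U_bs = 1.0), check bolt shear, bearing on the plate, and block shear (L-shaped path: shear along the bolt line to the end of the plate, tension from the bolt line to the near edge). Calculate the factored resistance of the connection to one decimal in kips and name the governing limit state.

60.5 kips (block shear governs)

Bolt shear: A_b = π(0.625)²/4 = 0.3068 in². φR_n = 0.75 × 68 × 0.3068 × 4 × 2 = 125.2 kips.
Bearing (0.3125 in plate, F_u = 70 ksi): end bolts L_c = 1.375 − 0.6875/2 = 1.03125, R_n = min(1.2×1.03125×0.3125×70, 2.4×0.625×0.3125×70) = 27.07 kips/bolt; interior L_c = 2.1875 − 0.6875 = 1.5, R_n = 32.813 kips/bolt. φR_n = 0.75 × (1×27.07 + 3×32.813) = 94.1 kips.
Block shear: shear path 1×[1.375+3×2.1875] = 1×7.9375 in, A_gv = 2.4805, A_nv = 1×(7.9375 − 3.5×0.75)×0.3125 = 1.6602 in²; tension to near edge: (0.875 − 0.5×0.75)×0.3125 = 0.15625 in². R_n = min(0.6×70×1.6602, 0.6×50×2.4805) + 1.0×70×0.15625 = min(69.728, 74.415) + 10.938 = 80.666 kips. φR_n = 0.75 × 80.666 = 60.5 kips.
Governing: min(125.2, 94.1, 60.5) = 60.5 kips → block shear.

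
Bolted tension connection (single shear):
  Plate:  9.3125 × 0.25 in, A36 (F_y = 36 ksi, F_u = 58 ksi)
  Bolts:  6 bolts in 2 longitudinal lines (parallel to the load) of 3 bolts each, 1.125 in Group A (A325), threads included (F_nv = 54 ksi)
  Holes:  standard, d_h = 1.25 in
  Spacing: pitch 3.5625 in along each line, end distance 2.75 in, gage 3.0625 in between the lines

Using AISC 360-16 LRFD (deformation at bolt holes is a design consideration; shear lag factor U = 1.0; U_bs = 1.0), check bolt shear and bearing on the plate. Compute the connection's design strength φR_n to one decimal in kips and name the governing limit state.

Bolt shear: A_b = π(1.125)²/4 = 0.99402 in². φR_n = 0.75 × 54 × 0.99402 × 6 × 1 = 241.5 kips.
Bearing (0.25 in plate, F_u = 58 ksi): end bolts L_c = 2.75 − 1.25/2 = 2.125, R_n = min(1.2×2.125×0.25×58, 2.4×1.125×0.25×58) = 36.975 kips/bolt; interior L_c = 3.5625 − 1.25 = 2.3125, R_n = 39.15 kips/bolt. φR_n = 0.75 × (2×36.975 + 4×39.15) = 172.9 kips.
Governing: min(241.5, 172.9) = 172.9 kips → bearing.

172.9 kips (bearing governs)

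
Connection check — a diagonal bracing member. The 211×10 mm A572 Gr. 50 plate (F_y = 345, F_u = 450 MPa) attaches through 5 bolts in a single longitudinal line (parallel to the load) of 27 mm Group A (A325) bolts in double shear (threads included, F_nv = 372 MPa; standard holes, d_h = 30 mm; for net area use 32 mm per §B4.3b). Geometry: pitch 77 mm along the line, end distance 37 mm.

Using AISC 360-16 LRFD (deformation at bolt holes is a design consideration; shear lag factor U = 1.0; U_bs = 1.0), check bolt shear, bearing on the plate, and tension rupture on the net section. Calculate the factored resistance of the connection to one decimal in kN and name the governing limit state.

Bolt shear: A_b = π(27)²/4 = 572.56 mm². φR_n = 0.75 × 372 × 572.56 × 5 × 2 = 1597.4 kN.
Bearing (10 mm plate, F_u = 450 MPa): end bolts L_c = 37 − 30/2 = 22, R_n = min(1.2×22×10×450, 2.4×27×10×450) = 118.8 kN/bolt; interior L_c = 77 − 30 = 47, R_n = 253.8 kN/bolt. φR_n = 0.75 × (1×118.8 + 4×253.8) = 850.5 kN.
Tension rupture (net): A_n = (211 − 1×32)×10 = 1790 mm² (U = 1.0, A_e = A_n). φR_n = 0.75 × 450 × 1790 = 604.1 kN.
Governing: min(1597.4, 850.5, 604.1) = 604.1 kN → net-section rupture.

604.1 kN (net-section rupture governs)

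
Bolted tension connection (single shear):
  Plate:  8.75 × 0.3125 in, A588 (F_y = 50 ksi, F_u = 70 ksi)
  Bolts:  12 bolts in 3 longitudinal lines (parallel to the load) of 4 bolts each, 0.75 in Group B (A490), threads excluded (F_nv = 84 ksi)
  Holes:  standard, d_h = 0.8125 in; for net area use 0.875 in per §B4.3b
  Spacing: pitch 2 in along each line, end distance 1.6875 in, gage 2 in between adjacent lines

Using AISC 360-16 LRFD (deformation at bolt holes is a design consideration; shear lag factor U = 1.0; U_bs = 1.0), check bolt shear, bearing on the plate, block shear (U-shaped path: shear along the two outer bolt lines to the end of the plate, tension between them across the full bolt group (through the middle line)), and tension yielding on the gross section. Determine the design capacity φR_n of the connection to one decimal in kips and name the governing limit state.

123.0 kips (gross-section yield governs)

Bolt shear: A_b = π(0.75)²/4 = 0.44179 in². φR_n = 0.75 × 84 × 0.44179 × 12 × 1 = 334.0 kips.
Bearing (0.3125 in plate, F_u = 70 ksi): end bolts L_c = 1.6875 − 0.8125/2 = 1.28125, R_n = min(1.2×1.28125×0.3125×70, 2.4×0.75×0.3125×70) = 33.633 kips/bolt; interior L_c = 2 − 0.8125 = 1.1875, R_n = 31.172 kips/bolt. φR_n = 0.75 × (3×33.633 + 9×31.172) = 286.1 kips.
Block shear: shear path 2×[1.6875+3×2] = 2×7.6875 in, A_gv = 4.8047, A_nv = 2×(7.6875 − 3.5×0.875)×0.3125 = 2.8906 in²; tension across gage: (4 − 2×0.875)×0.3125 = 0.70313 in². R_n = min(0.6×70×2.8906, 0.6×50×4.8047) + 1.0×70×0.70313 = min(121.41, 144.14) + 49.219 = 170.63 kips. φR_n = 0.75 × 170.63 = 128.0 kips.
Tension yield (gross): A_g = 8.75×0.3125 = 2.7344 in². φR_n = 0.90 × 50 × 2.7344 = 123.0 kips.
Governing: min(334.0, 286.1, 128.0, 123.0) = 123.0 kips → gross-section yield.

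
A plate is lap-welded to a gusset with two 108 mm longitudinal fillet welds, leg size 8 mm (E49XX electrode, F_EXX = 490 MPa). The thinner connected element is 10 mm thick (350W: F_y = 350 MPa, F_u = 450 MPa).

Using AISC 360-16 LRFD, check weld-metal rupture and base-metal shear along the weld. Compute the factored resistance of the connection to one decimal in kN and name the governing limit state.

Weld metal: throat = 0.707×8 = 5.656 mm, L = 2×108 = 216 mm. φR_n = 0.75 × 0.6 × 490 × 5.656 × 216 = 269.4 kN.
Base metal shear (10 mm plate): yield φR_n = 1.0×0.6×350×10×216 = 453.6 kN; rupture φR_n = 0.75×0.6×450×10×216 = 437.4 kN; take 437.4 kN (rupture).
Governing: min(269.4, 437.4) = 269.4 kN → weld metal.

269.4 kN (weld metal governs)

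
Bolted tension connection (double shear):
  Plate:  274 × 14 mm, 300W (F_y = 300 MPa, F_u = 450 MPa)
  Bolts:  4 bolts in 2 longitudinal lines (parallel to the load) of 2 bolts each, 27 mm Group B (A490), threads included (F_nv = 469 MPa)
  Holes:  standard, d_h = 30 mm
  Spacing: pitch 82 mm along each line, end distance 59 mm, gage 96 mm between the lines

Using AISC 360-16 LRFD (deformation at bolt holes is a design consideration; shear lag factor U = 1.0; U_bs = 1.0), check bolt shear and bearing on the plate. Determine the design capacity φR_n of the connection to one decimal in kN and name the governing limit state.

1088.6 kN (bearing governs)

Bolt shear: A_b = π(27)²/4 = 572.56 mm². φR_n = 0.75 × 469 × 572.56 × 4 × 2 = 1611.2 kN.
Bearing (14 mm plate, F_u = 450 MPa): end bolts L_c = 59 − 30/2 = 44, R_n = min(1.2×44×14×450, 2.4×27×14×450) = 332.64 kN/bolt; interior L_c = 82 − 30 = 52, R_n = 393.12 kN/bolt. φR_n = 0.75 × (2×332.64 + 2×393.12) = 1088.6 kN.
Governing: min(1611.2, 1088.6) = 1088.6 kN → bearing.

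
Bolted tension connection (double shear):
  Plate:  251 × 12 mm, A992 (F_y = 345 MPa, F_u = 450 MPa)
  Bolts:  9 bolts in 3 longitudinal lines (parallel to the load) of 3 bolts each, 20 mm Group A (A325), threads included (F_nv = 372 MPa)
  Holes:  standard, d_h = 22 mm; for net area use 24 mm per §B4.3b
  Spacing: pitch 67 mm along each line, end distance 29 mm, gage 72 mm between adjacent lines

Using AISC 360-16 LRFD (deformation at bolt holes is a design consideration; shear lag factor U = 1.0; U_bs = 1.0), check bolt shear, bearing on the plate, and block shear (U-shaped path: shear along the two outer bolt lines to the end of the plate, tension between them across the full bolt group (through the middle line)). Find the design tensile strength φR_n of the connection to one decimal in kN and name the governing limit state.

889.4 kN (block shear governs)

Bolt shear: A_b = π(20)²/4 = 314.16 mm². φR_n = 0.75 × 372 × 314.16 × 9 × 2 = 1577.7 kN.
Bearing (12 mm plate, F_u = 450 MPa): end bolts L_c = 29 − 22/2 = 18, R_n = min(1.2×18×12×450, 2.4×20×12×450) = 116.64 kN/bolt; interior L_c = 67 − 22 = 45, R_n = 259.2 kN/bolt. φR_n = 0.75 × (3×116.64 + 6×259.2) = 1428.8 kN.
Block shear: shear path 2×[29+2×67] = 2×163 mm, A_gv = 3912, A_nv = 2×(163 − 2.5×24)×12 = 2472 mm²; tension across gage: (144 − 2×24)×12 = 1152 mm². R_n = min(0.6×450×2472, 0.6×345×3912) + 1.0×450×1152 = min(667.44, 809.78) + 518.4 = 1185.8 kN. φR_n = 0.75 × 1185.8 = 889.4 kN.
Governing: min(1577.7, 1428.8, 889.4) = 889.4 kN → block shear.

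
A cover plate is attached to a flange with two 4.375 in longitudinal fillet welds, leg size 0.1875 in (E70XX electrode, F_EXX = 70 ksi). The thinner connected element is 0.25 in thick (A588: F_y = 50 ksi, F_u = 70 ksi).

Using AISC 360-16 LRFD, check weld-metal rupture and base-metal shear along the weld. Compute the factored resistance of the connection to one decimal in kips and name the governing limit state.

36.5 kips (weld metal governs)

Weld metal: throat = 0.707×0.1875 = 0.13256 in, L = 2×4.375 = 8.75 in. φR_n = 0.75 × 0.6 × 70 × 0.13256 × 8.75 = 36.5 kips.
Base metal shear (0.25 in plate): yield φR_n = 1.0×0.6×50×0.25×8.75 = 65.6 kips; rupture φR_n = 0.75×0.6×70×0.25×8.75 = 68.9 kips; take 65.6 kips (yield).
Governing: min(36.5, 65.6) = 36.5 kips → weld metal.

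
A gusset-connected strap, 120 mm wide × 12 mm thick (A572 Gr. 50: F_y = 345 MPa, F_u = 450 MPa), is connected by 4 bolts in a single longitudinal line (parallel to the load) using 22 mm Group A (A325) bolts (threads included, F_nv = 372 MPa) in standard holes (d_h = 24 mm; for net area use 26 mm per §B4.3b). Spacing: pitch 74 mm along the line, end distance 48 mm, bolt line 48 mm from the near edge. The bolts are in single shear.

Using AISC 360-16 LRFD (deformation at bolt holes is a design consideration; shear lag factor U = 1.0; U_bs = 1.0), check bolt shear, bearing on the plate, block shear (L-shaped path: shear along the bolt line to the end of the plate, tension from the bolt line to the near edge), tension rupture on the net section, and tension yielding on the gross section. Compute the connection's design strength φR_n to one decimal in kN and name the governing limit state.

380.7 kN (net-section rupture governs)

Bolt shear: A_b = π(22)²/4 = 380.13 mm². φR_n = 0.75 × 372 × 380.13 × 4 × 1 = 424.2 kN.
Bearing (12 mm plate, F_u = 450 MPa): end bolts L_c = 48 − 24/2 = 36, R_n = min(1.2×36×12×450, 2.4×22×12×450) = 233.28 kN/bolt; interior L_c = 74 − 24 = 50, R_n = 285.12 kN/bolt. φR_n = 0.75 × (1×233.28 + 3×285.12) = 816.5 kN.
Block shear: shear path 1×[48+3×74] = 1×270 mm, A_gv = 3240, A_nv = 1×(270 − 3.5×26)×12 = 2148 mm²; tension to near edge: (48 − 0.5×26)×12 = 420 mm². R_n = min(0.6×450×2148, 0.6×345×3240) + 1.0×450×420 = min(579.96, 670.68) + 189 = 768.96 kN. φR_n = 0.75 × 768.96 = 576.7 kN.
Tension rupture (net): A_n = (120 − 1×26)×12 = 1128 mm² (U = 1.0, A_e = A_n). φR_n = 0.75 × 450 × 1128 = 380.7 kN.
Tension yield (gross): A_g = 120×12 = 1440 mm². φR_n = 0.90 × 345 × 1440 = 447.1 kN.
Governing: min(424.2, 816.5, 576.7, 380.7, 447.1) = 380.7 kN → net-section rupture.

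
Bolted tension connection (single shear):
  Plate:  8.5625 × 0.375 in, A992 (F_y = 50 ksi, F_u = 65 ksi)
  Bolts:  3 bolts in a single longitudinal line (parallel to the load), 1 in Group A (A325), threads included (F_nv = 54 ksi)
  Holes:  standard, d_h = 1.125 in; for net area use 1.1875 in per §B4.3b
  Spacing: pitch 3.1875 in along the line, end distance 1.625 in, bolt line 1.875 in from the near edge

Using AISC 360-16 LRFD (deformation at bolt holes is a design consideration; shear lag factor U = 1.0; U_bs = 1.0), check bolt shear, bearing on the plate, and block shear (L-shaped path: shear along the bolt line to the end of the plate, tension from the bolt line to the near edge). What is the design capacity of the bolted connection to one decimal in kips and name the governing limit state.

Bolt shear: A_b = π(1)²/4 = 0.7854 in². φR_n = 0.75 × 54 × 0.7854 × 3 × 1 = 95.4 kips.
Bearing (0.375 in plate, F_u = 65 ksi): end bolts L_c = 1.625 − 1.125/2 = 1.0625, R_n = min(1.2×1.0625×0.375×65, 2.4×1×0.375×65) = 31.078 kips/bolt; interior L_c = 3.1875 − 1.125 = 2.0625, R_n = 58.5 kips/bolt. φR_n = 0.75 × (1×31.078 + 2×58.5) = 111.1 kips.
Block shear: shear path 1×[1.625+2×3.1875] = 1×8 in, A_gv = 3, A_nv = 1×(8 − 2.5×1.1875)×0.375 = 1.8867 in²; tension to near edge: (1.875 − 0.5×1.1875)×0.375 = 0.48047 in². R_n = min(0.6×65×1.8867, 0.6×50×3) + 1.0×65×0.48047 = min(73.581, 90) + 31.231 = 104.81 kips. φR_n = 0.75 × 104.81 = 78.6 kips.
Governing: min(95.4, 111.1, 78.6) = 78.6 kips → block shear.

78.6 kips (block shear governs)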